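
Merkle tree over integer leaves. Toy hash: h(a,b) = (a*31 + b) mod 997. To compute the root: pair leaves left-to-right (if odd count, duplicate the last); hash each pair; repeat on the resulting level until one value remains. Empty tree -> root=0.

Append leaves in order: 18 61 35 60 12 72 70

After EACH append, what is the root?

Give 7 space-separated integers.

After append 18 (leaves=[18]):
  L0: [18]
  root=18
After append 61 (leaves=[18, 61]):
  L0: [18, 61]
  L1: h(18,61)=(18*31+61)%997=619 -> [619]
  root=619
After append 35 (leaves=[18, 61, 35]):
  L0: [18, 61, 35]
  L1: h(18,61)=(18*31+61)%997=619 h(35,35)=(35*31+35)%997=123 -> [619, 123]
  L2: h(619,123)=(619*31+123)%997=369 -> [369]
  root=369
After append 60 (leaves=[18, 61, 35, 60]):
  L0: [18, 61, 35, 60]
  L1: h(18,61)=(18*31+61)%997=619 h(35,60)=(35*31+60)%997=148 -> [619, 148]
  L2: h(619,148)=(619*31+148)%997=394 -> [394]
  root=394
After append 12 (leaves=[18, 61, 35, 60, 12]):
  L0: [18, 61, 35, 60, 12]
  L1: h(18,61)=(18*31+61)%997=619 h(35,60)=(35*31+60)%997=148 h(12,12)=(12*31+12)%997=384 -> [619, 148, 384]
  L2: h(619,148)=(619*31+148)%997=394 h(384,384)=(384*31+384)%997=324 -> [394, 324]
  L3: h(394,324)=(394*31+324)%997=574 -> [574]
  root=574
After append 72 (leaves=[18, 61, 35, 60, 12, 72]):
  L0: [18, 61, 35, 60, 12, 72]
  L1: h(18,61)=(18*31+61)%997=619 h(35,60)=(35*31+60)%997=148 h(12,72)=(12*31+72)%997=444 -> [619, 148, 444]
  L2: h(619,148)=(619*31+148)%997=394 h(444,444)=(444*31+444)%997=250 -> [394, 250]
  L3: h(394,250)=(394*31+250)%997=500 -> [500]
  root=500
After append 70 (leaves=[18, 61, 35, 60, 12, 72, 70]):
  L0: [18, 61, 35, 60, 12, 72, 70]
  L1: h(18,61)=(18*31+61)%997=619 h(35,60)=(35*31+60)%997=148 h(12,72)=(12*31+72)%997=444 h(70,70)=(70*31+70)%997=246 -> [619, 148, 444, 246]
  L2: h(619,148)=(619*31+148)%997=394 h(444,246)=(444*31+246)%997=52 -> [394, 52]
  L3: h(394,52)=(394*31+52)%997=302 -> [302]
  root=302

Answer: 18 619 369 394 574 500 302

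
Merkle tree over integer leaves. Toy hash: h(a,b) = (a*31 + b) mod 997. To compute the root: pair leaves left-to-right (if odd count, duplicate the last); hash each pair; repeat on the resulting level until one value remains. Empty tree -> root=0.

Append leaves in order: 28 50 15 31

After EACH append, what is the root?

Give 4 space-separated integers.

After append 28 (leaves=[28]):
  L0: [28]
  root=28
After append 50 (leaves=[28, 50]):
  L0: [28, 50]
  L1: h(28,50)=(28*31+50)%997=918 -> [918]
  root=918
After append 15 (leaves=[28, 50, 15]):
  L0: [28, 50, 15]
  L1: h(28,50)=(28*31+50)%997=918 h(15,15)=(15*31+15)%997=480 -> [918, 480]
  L2: h(918,480)=(918*31+480)%997=25 -> [25]
  root=25
After append 31 (leaves=[28, 50, 15, 31]):
  L0: [28, 50, 15, 31]
  L1: h(28,50)=(28*31+50)%997=918 h(15,31)=(15*31+31)%997=496 -> [918, 496]
  L2: h(918,496)=(918*31+496)%997=41 -> [41]
  root=41

Answer: 28 918 25 41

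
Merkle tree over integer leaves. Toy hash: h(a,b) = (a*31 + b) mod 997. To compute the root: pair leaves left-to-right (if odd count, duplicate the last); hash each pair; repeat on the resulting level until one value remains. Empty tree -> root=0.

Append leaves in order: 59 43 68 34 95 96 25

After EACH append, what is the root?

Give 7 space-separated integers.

Answer: 59 875 388 354 578 610 363

Derivation:
After append 59 (leaves=[59]):
  L0: [59]
  root=59
After append 43 (leaves=[59, 43]):
  L0: [59, 43]
  L1: h(59,43)=(59*31+43)%997=875 -> [875]
  root=875
After append 68 (leaves=[59, 43, 68]):
  L0: [59, 43, 68]
  L1: h(59,43)=(59*31+43)%997=875 h(68,68)=(68*31+68)%997=182 -> [875, 182]
  L2: h(875,182)=(875*31+182)%997=388 -> [388]
  root=388
After append 34 (leaves=[59, 43, 68, 34]):
  L0: [59, 43, 68, 34]
  L1: h(59,43)=(59*31+43)%997=875 h(68,34)=(68*31+34)%997=148 -> [875, 148]
  L2: h(875,148)=(875*31+148)%997=354 -> [354]
  root=354
After append 95 (leaves=[59, 43, 68, 34, 95]):
  L0: [59, 43, 68, 34, 95]
  L1: h(59,43)=(59*31+43)%997=875 h(68,34)=(68*31+34)%997=148 h(95,95)=(95*31+95)%997=49 -> [875, 148, 49]
  L2: h(875,148)=(875*31+148)%997=354 h(49,49)=(49*31+49)%997=571 -> [354, 571]
  L3: h(354,571)=(354*31+571)%997=578 -> [578]
  root=578
After append 96 (leaves=[59, 43, 68, 34, 95, 96]):
  L0: [59, 43, 68, 34, 95, 96]
  L1: h(59,43)=(59*31+43)%997=875 h(68,34)=(68*31+34)%997=148 h(95,96)=(95*31+96)%997=50 -> [875, 148, 50]
  L2: h(875,148)=(875*31+148)%997=354 h(50,50)=(50*31+50)%997=603 -> [354, 603]
  L3: h(354,603)=(354*31+603)%997=610 -> [610]
  root=610
After append 25 (leaves=[59, 43, 68, 34, 95, 96, 25]):
  L0: [59, 43, 68, 34, 95, 96, 25]
  L1: h(59,43)=(59*31+43)%997=875 h(68,34)=(68*31+34)%997=148 h(95,96)=(95*31+96)%997=50 h(25,25)=(25*31+25)%997=800 -> [875, 148, 50, 800]
  L2: h(875,148)=(875*31+148)%997=354 h(50,800)=(50*31+800)%997=356 -> [354, 356]
  L3: h(354,356)=(354*31+356)%997=363 -> [363]
  root=363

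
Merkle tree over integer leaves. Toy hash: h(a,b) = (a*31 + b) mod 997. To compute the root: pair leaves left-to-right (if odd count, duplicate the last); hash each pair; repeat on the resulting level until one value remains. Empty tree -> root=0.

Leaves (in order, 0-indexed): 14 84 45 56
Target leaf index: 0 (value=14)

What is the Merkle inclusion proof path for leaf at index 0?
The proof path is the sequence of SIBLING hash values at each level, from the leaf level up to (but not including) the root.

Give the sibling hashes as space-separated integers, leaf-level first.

L0 (leaves): [14, 84, 45, 56], target index=0
L1: h(14,84)=(14*31+84)%997=518 [pair 0] h(45,56)=(45*31+56)%997=454 [pair 1] -> [518, 454]
  Sibling for proof at L0: 84
L2: h(518,454)=(518*31+454)%997=560 [pair 0] -> [560]
  Sibling for proof at L1: 454
Root: 560
Proof path (sibling hashes from leaf to root): [84, 454]

Answer: 84 454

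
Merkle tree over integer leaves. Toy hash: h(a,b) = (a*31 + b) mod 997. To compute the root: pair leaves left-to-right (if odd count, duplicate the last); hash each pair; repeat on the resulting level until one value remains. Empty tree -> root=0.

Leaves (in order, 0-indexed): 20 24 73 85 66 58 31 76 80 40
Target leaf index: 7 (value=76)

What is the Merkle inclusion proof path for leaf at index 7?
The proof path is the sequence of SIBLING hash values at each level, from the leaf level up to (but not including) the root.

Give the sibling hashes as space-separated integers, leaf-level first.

L0 (leaves): [20, 24, 73, 85, 66, 58, 31, 76, 80, 40], target index=7
L1: h(20,24)=(20*31+24)%997=644 [pair 0] h(73,85)=(73*31+85)%997=354 [pair 1] h(66,58)=(66*31+58)%997=110 [pair 2] h(31,76)=(31*31+76)%997=40 [pair 3] h(80,40)=(80*31+40)%997=526 [pair 4] -> [644, 354, 110, 40, 526]
  Sibling for proof at L0: 31
L2: h(644,354)=(644*31+354)%997=378 [pair 0] h(110,40)=(110*31+40)%997=459 [pair 1] h(526,526)=(526*31+526)%997=880 [pair 2] -> [378, 459, 880]
  Sibling for proof at L1: 110
L3: h(378,459)=(378*31+459)%997=213 [pair 0] h(880,880)=(880*31+880)%997=244 [pair 1] -> [213, 244]
  Sibling for proof at L2: 378
L4: h(213,244)=(213*31+244)%997=865 [pair 0] -> [865]
  Sibling for proof at L3: 244
Root: 865
Proof path (sibling hashes from leaf to root): [31, 110, 378, 244]

Answer: 31 110 378 244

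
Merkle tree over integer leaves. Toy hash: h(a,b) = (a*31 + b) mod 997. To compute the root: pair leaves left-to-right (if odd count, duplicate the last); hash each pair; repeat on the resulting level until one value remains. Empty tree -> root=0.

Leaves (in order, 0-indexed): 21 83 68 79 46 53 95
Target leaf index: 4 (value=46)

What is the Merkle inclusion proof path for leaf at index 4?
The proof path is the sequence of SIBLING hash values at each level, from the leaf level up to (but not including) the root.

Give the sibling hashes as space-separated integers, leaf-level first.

L0 (leaves): [21, 83, 68, 79, 46, 53, 95], target index=4
L1: h(21,83)=(21*31+83)%997=734 [pair 0] h(68,79)=(68*31+79)%997=193 [pair 1] h(46,53)=(46*31+53)%997=482 [pair 2] h(95,95)=(95*31+95)%997=49 [pair 3] -> [734, 193, 482, 49]
  Sibling for proof at L0: 53
L2: h(734,193)=(734*31+193)%997=16 [pair 0] h(482,49)=(482*31+49)%997=36 [pair 1] -> [16, 36]
  Sibling for proof at L1: 49
L3: h(16,36)=(16*31+36)%997=532 [pair 0] -> [532]
  Sibling for proof at L2: 16
Root: 532
Proof path (sibling hashes from leaf to root): [53, 49, 16]

Answer: 53 49 16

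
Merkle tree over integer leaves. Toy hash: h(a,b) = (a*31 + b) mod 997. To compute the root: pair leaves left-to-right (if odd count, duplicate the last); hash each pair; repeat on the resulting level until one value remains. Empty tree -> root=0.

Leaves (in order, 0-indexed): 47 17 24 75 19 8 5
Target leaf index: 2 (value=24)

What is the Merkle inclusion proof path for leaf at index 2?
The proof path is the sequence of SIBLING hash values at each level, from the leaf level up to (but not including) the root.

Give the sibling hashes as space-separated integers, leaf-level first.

Answer: 75 477 721

Derivation:
L0 (leaves): [47, 17, 24, 75, 19, 8, 5], target index=2
L1: h(47,17)=(47*31+17)%997=477 [pair 0] h(24,75)=(24*31+75)%997=819 [pair 1] h(19,8)=(19*31+8)%997=597 [pair 2] h(5,5)=(5*31+5)%997=160 [pair 3] -> [477, 819, 597, 160]
  Sibling for proof at L0: 75
L2: h(477,819)=(477*31+819)%997=651 [pair 0] h(597,160)=(597*31+160)%997=721 [pair 1] -> [651, 721]
  Sibling for proof at L1: 477
L3: h(651,721)=(651*31+721)%997=962 [pair 0] -> [962]
  Sibling for proof at L2: 721
Root: 962
Proof path (sibling hashes from leaf to root): [75, 477, 721]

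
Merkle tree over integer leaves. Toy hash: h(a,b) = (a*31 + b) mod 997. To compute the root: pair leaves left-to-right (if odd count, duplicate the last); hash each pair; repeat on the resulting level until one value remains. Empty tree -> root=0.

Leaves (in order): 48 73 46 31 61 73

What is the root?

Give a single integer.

L0: [48, 73, 46, 31, 61, 73]
L1: h(48,73)=(48*31+73)%997=564 h(46,31)=(46*31+31)%997=460 h(61,73)=(61*31+73)%997=967 -> [564, 460, 967]
L2: h(564,460)=(564*31+460)%997=995 h(967,967)=(967*31+967)%997=37 -> [995, 37]
L3: h(995,37)=(995*31+37)%997=972 -> [972]

Answer: 972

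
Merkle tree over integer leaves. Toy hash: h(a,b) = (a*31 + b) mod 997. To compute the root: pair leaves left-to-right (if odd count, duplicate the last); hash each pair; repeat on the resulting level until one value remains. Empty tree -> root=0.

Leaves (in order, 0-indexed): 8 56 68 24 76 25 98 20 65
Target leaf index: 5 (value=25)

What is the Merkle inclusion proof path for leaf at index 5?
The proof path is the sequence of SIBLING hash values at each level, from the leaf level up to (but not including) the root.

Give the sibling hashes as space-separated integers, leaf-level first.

L0 (leaves): [8, 56, 68, 24, 76, 25, 98, 20, 65], target index=5
L1: h(8,56)=(8*31+56)%997=304 [pair 0] h(68,24)=(68*31+24)%997=138 [pair 1] h(76,25)=(76*31+25)%997=387 [pair 2] h(98,20)=(98*31+20)%997=67 [pair 3] h(65,65)=(65*31+65)%997=86 [pair 4] -> [304, 138, 387, 67, 86]
  Sibling for proof at L0: 76
L2: h(304,138)=(304*31+138)%997=589 [pair 0] h(387,67)=(387*31+67)%997=100 [pair 1] h(86,86)=(86*31+86)%997=758 [pair 2] -> [589, 100, 758]
  Sibling for proof at L1: 67
L3: h(589,100)=(589*31+100)%997=413 [pair 0] h(758,758)=(758*31+758)%997=328 [pair 1] -> [413, 328]
  Sibling for proof at L2: 589
L4: h(413,328)=(413*31+328)%997=170 [pair 0] -> [170]
  Sibling for proof at L3: 328
Root: 170
Proof path (sibling hashes from leaf to root): [76, 67, 589, 328]

Answer: 76 67 589 328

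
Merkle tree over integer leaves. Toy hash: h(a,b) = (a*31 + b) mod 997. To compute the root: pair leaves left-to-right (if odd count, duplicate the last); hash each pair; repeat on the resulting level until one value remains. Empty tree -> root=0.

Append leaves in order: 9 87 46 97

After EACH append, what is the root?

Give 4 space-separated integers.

Answer: 9 366 854 905

Derivation:
After append 9 (leaves=[9]):
  L0: [9]
  root=9
After append 87 (leaves=[9, 87]):
  L0: [9, 87]
  L1: h(9,87)=(9*31+87)%997=366 -> [366]
  root=366
After append 46 (leaves=[9, 87, 46]):
  L0: [9, 87, 46]
  L1: h(9,87)=(9*31+87)%997=366 h(46,46)=(46*31+46)%997=475 -> [366, 475]
  L2: h(366,475)=(366*31+475)%997=854 -> [854]
  root=854
After append 97 (leaves=[9, 87, 46, 97]):
  L0: [9, 87, 46, 97]
  L1: h(9,87)=(9*31+87)%997=366 h(46,97)=(46*31+97)%997=526 -> [366, 526]
  L2: h(366,526)=(366*31+526)%997=905 -> [905]
  root=905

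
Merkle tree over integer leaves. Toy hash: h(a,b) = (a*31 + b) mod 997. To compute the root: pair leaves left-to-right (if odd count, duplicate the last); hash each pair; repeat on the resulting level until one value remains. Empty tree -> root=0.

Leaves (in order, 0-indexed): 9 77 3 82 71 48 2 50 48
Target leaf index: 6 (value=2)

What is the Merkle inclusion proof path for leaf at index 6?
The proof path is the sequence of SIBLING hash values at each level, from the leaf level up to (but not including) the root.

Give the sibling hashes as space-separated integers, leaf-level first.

L0 (leaves): [9, 77, 3, 82, 71, 48, 2, 50, 48], target index=6
L1: h(9,77)=(9*31+77)%997=356 [pair 0] h(3,82)=(3*31+82)%997=175 [pair 1] h(71,48)=(71*31+48)%997=255 [pair 2] h(2,50)=(2*31+50)%997=112 [pair 3] h(48,48)=(48*31+48)%997=539 [pair 4] -> [356, 175, 255, 112, 539]
  Sibling for proof at L0: 50
L2: h(356,175)=(356*31+175)%997=244 [pair 0] h(255,112)=(255*31+112)%997=41 [pair 1] h(539,539)=(539*31+539)%997=299 [pair 2] -> [244, 41, 299]
  Sibling for proof at L1: 255
L3: h(244,41)=(244*31+41)%997=626 [pair 0] h(299,299)=(299*31+299)%997=595 [pair 1] -> [626, 595]
  Sibling for proof at L2: 244
L4: h(626,595)=(626*31+595)%997=61 [pair 0] -> [61]
  Sibling for proof at L3: 595
Root: 61
Proof path (sibling hashes from leaf to root): [50, 255, 244, 595]

Answer: 50 255 244 595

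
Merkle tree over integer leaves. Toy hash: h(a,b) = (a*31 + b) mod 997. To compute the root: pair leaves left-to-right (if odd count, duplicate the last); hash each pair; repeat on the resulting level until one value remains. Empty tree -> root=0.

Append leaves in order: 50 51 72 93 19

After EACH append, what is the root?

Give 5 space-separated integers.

After append 50 (leaves=[50]):
  L0: [50]
  root=50
After append 51 (leaves=[50, 51]):
  L0: [50, 51]
  L1: h(50,51)=(50*31+51)%997=604 -> [604]
  root=604
After append 72 (leaves=[50, 51, 72]):
  L0: [50, 51, 72]
  L1: h(50,51)=(50*31+51)%997=604 h(72,72)=(72*31+72)%997=310 -> [604, 310]
  L2: h(604,310)=(604*31+310)%997=91 -> [91]
  root=91
After append 93 (leaves=[50, 51, 72, 93]):
  L0: [50, 51, 72, 93]
  L1: h(50,51)=(50*31+51)%997=604 h(72,93)=(72*31+93)%997=331 -> [604, 331]
  L2: h(604,331)=(604*31+331)%997=112 -> [112]
  root=112
After append 19 (leaves=[50, 51, 72, 93, 19]):
  L0: [50, 51, 72, 93, 19]
  L1: h(50,51)=(50*31+51)%997=604 h(72,93)=(72*31+93)%997=331 h(19,19)=(19*31+19)%997=608 -> [604, 331, 608]
  L2: h(604,331)=(604*31+331)%997=112 h(608,608)=(608*31+608)%997=513 -> [112, 513]
  L3: h(112,513)=(112*31+513)%997=994 -> [994]
  root=994

Answer: 50 604 91 112 994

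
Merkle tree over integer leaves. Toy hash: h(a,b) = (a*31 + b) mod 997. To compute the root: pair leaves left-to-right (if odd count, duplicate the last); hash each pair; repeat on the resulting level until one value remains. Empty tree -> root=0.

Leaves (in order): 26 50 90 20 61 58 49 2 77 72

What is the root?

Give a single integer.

Answer: 873

Derivation:
L0: [26, 50, 90, 20, 61, 58, 49, 2, 77, 72]
L1: h(26,50)=(26*31+50)%997=856 h(90,20)=(90*31+20)%997=816 h(61,58)=(61*31+58)%997=952 h(49,2)=(49*31+2)%997=524 h(77,72)=(77*31+72)%997=465 -> [856, 816, 952, 524, 465]
L2: h(856,816)=(856*31+816)%997=433 h(952,524)=(952*31+524)%997=126 h(465,465)=(465*31+465)%997=922 -> [433, 126, 922]
L3: h(433,126)=(433*31+126)%997=588 h(922,922)=(922*31+922)%997=591 -> [588, 591]
L4: h(588,591)=(588*31+591)%997=873 -> [873]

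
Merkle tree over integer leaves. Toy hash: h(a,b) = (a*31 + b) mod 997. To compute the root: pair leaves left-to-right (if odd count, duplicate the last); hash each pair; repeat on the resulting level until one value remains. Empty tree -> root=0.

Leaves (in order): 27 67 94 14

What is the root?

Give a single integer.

Answer: 45

Derivation:
L0: [27, 67, 94, 14]
L1: h(27,67)=(27*31+67)%997=904 h(94,14)=(94*31+14)%997=934 -> [904, 934]
L2: h(904,934)=(904*31+934)%997=45 -> [45]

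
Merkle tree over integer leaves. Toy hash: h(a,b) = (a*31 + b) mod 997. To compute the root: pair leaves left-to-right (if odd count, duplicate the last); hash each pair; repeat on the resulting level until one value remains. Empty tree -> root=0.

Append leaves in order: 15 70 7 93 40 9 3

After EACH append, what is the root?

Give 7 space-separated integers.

After append 15 (leaves=[15]):
  L0: [15]
  root=15
After append 70 (leaves=[15, 70]):
  L0: [15, 70]
  L1: h(15,70)=(15*31+70)%997=535 -> [535]
  root=535
After append 7 (leaves=[15, 70, 7]):
  L0: [15, 70, 7]
  L1: h(15,70)=(15*31+70)%997=535 h(7,7)=(7*31+7)%997=224 -> [535, 224]
  L2: h(535,224)=(535*31+224)%997=857 -> [857]
  root=857
After append 93 (leaves=[15, 70, 7, 93]):
  L0: [15, 70, 7, 93]
  L1: h(15,70)=(15*31+70)%997=535 h(7,93)=(7*31+93)%997=310 -> [535, 310]
  L2: h(535,310)=(535*31+310)%997=943 -> [943]
  root=943
After append 40 (leaves=[15, 70, 7, 93, 40]):
  L0: [15, 70, 7, 93, 40]
  L1: h(15,70)=(15*31+70)%997=535 h(7,93)=(7*31+93)%997=310 h(40,40)=(40*31+40)%997=283 -> [535, 310, 283]
  L2: h(535,310)=(535*31+310)%997=943 h(283,283)=(283*31+283)%997=83 -> [943, 83]
  L3: h(943,83)=(943*31+83)%997=403 -> [403]
  root=403
After append 9 (leaves=[15, 70, 7, 93, 40, 9]):
  L0: [15, 70, 7, 93, 40, 9]
  L1: h(15,70)=(15*31+70)%997=535 h(7,93)=(7*31+93)%997=310 h(40,9)=(40*31+9)%997=252 -> [535, 310, 252]
  L2: h(535,310)=(535*31+310)%997=943 h(252,252)=(252*31+252)%997=88 -> [943, 88]
  L3: h(943,88)=(943*31+88)%997=408 -> [408]
  root=408
After append 3 (leaves=[15, 70, 7, 93, 40, 9, 3]):
  L0: [15, 70, 7, 93, 40, 9, 3]
  L1: h(15,70)=(15*31+70)%997=535 h(7,93)=(7*31+93)%997=310 h(40,9)=(40*31+9)%997=252 h(3,3)=(3*31+3)%997=96 -> [535, 310, 252, 96]
  L2: h(535,310)=(535*31+310)%997=943 h(252,96)=(252*31+96)%997=929 -> [943, 929]
  L3: h(943,929)=(943*31+929)%997=252 -> [252]
  root=252

Answer: 15 535 857 943 403 408 252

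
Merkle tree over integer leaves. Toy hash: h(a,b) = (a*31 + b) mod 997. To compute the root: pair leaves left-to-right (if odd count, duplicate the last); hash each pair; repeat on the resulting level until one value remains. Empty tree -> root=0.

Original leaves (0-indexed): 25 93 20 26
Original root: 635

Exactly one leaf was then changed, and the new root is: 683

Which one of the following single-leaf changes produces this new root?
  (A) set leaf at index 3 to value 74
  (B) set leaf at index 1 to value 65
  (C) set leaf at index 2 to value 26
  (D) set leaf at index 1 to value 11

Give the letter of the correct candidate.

Original leaves: [25, 93, 20, 26]
Target new root: 683
Try each candidate change and compute the resulting root:
Candidate A: set leaf[3] = 74 -> leaves = [25, 93, 20, 74]
  L0: [25, 93, 20, 74]
  L1: h(25,93)=(25*31+93)%997=868 h(20,74)=(20*31+74)%997=694 -> [868, 694]
  L2: h(868,694)=(868*31+694)%997=683 -> [683]
  root = 683 == target 683  ** MATCH **
Candidate B: set leaf[1] = 65 -> leaves = [25, 65, 20, 26]
  L0: [25, 65, 20, 26]
  L1: h(25,65)=(25*31+65)%997=840 h(20,26)=(20*31+26)%997=646 -> [840, 646]
  L2: h(840,646)=(840*31+646)%997=764 -> [764]
  root = 764 != target 683
Candidate C: set leaf[2] = 26 -> leaves = [25, 93, 26, 26]
  L0: [25, 93, 26, 26]
  L1: h(25,93)=(25*31+93)%997=868 h(26,26)=(26*31+26)%997=832 -> [868, 832]
  L2: h(868,832)=(868*31+832)%997=821 -> [821]
  root = 821 != target 683
Candidate D: set leaf[1] = 11 -> leaves = [25, 11, 20, 26]
  L0: [25, 11, 20, 26]
  L1: h(25,11)=(25*31+11)%997=786 h(20,26)=(20*31+26)%997=646 -> [786, 646]
  L2: h(786,646)=(786*31+646)%997=87 -> [87]
  root = 87 != target 683
Candidate A produces the target root.

Answer: A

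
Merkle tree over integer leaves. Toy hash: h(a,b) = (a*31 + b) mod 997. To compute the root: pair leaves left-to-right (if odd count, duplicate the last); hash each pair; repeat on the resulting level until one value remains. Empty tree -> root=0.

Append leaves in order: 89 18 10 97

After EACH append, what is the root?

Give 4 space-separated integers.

After append 89 (leaves=[89]):
  L0: [89]
  root=89
After append 18 (leaves=[89, 18]):
  L0: [89, 18]
  L1: h(89,18)=(89*31+18)%997=783 -> [783]
  root=783
After append 10 (leaves=[89, 18, 10]):
  L0: [89, 18, 10]
  L1: h(89,18)=(89*31+18)%997=783 h(10,10)=(10*31+10)%997=320 -> [783, 320]
  L2: h(783,320)=(783*31+320)%997=665 -> [665]
  root=665
After append 97 (leaves=[89, 18, 10, 97]):
  L0: [89, 18, 10, 97]
  L1: h(89,18)=(89*31+18)%997=783 h(10,97)=(10*31+97)%997=407 -> [783, 407]
  L2: h(783,407)=(783*31+407)%997=752 -> [752]
  root=752

Answer: 89 783 665 752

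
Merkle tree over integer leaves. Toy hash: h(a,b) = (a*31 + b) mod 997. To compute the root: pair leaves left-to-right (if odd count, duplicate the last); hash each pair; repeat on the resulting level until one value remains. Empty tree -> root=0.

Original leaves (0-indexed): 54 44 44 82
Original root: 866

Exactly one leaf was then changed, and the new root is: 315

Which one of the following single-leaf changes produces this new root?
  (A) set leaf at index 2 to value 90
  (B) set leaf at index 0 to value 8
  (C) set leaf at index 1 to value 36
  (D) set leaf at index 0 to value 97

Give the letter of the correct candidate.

Original leaves: [54, 44, 44, 82]
Target new root: 315
Try each candidate change and compute the resulting root:
Candidate A: set leaf[2] = 90 -> leaves = [54, 44, 90, 82]
  L0: [54, 44, 90, 82]
  L1: h(54,44)=(54*31+44)%997=721 h(90,82)=(90*31+82)%997=878 -> [721, 878]
  L2: h(721,878)=(721*31+878)%997=298 -> [298]
  root = 298 != target 315
Candidate B: set leaf[0] = 8 -> leaves = [8, 44, 44, 82]
  L0: [8, 44, 44, 82]
  L1: h(8,44)=(8*31+44)%997=292 h(44,82)=(44*31+82)%997=449 -> [292, 449]
  L2: h(292,449)=(292*31+449)%997=528 -> [528]
  root = 528 != target 315
Candidate C: set leaf[1] = 36 -> leaves = [54, 36, 44, 82]
  L0: [54, 36, 44, 82]
  L1: h(54,36)=(54*31+36)%997=713 h(44,82)=(44*31+82)%997=449 -> [713, 449]
  L2: h(713,449)=(713*31+449)%997=618 -> [618]
  root = 618 != target 315
Candidate D: set leaf[0] = 97 -> leaves = [97, 44, 44, 82]
  L0: [97, 44, 44, 82]
  L1: h(97,44)=(97*31+44)%997=60 h(44,82)=(44*31+82)%997=449 -> [60, 449]
  L2: h(60,449)=(60*31+449)%997=315 -> [315]
  root = 315 == target 315  ** MATCH **
Candidate D produces the target root.

Answer: D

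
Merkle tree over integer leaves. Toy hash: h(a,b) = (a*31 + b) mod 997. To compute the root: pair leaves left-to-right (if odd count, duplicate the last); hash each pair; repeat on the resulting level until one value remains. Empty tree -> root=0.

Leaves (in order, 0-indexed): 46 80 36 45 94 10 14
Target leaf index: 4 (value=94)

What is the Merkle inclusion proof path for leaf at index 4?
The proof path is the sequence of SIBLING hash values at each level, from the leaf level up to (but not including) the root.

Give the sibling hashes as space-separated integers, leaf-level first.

Answer: 10 448 988

Derivation:
L0 (leaves): [46, 80, 36, 45, 94, 10, 14], target index=4
L1: h(46,80)=(46*31+80)%997=509 [pair 0] h(36,45)=(36*31+45)%997=164 [pair 1] h(94,10)=(94*31+10)%997=930 [pair 2] h(14,14)=(14*31+14)%997=448 [pair 3] -> [509, 164, 930, 448]
  Sibling for proof at L0: 10
L2: h(509,164)=(509*31+164)%997=988 [pair 0] h(930,448)=(930*31+448)%997=365 [pair 1] -> [988, 365]
  Sibling for proof at L1: 448
L3: h(988,365)=(988*31+365)%997=86 [pair 0] -> [86]
  Sibling for proof at L2: 988
Root: 86
Proof path (sibling hashes from leaf to root): [10, 448, 988]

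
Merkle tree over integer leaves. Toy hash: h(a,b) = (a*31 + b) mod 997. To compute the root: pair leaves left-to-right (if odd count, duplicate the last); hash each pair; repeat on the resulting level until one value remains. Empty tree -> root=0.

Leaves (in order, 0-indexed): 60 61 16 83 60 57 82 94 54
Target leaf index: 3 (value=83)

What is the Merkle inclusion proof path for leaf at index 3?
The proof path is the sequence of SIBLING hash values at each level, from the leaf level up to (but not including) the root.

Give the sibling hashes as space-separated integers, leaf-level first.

L0 (leaves): [60, 61, 16, 83, 60, 57, 82, 94, 54], target index=3
L1: h(60,61)=(60*31+61)%997=924 [pair 0] h(16,83)=(16*31+83)%997=579 [pair 1] h(60,57)=(60*31+57)%997=920 [pair 2] h(82,94)=(82*31+94)%997=642 [pair 3] h(54,54)=(54*31+54)%997=731 [pair 4] -> [924, 579, 920, 642, 731]
  Sibling for proof at L0: 16
L2: h(924,579)=(924*31+579)%997=310 [pair 0] h(920,642)=(920*31+642)%997=249 [pair 1] h(731,731)=(731*31+731)%997=461 [pair 2] -> [310, 249, 461]
  Sibling for proof at L1: 924
L3: h(310,249)=(310*31+249)%997=886 [pair 0] h(461,461)=(461*31+461)%997=794 [pair 1] -> [886, 794]
  Sibling for proof at L2: 249
L4: h(886,794)=(886*31+794)%997=344 [pair 0] -> [344]
  Sibling for proof at L3: 794
Root: 344
Proof path (sibling hashes from leaf to root): [16, 924, 249, 794]

Answer: 16 924 249 794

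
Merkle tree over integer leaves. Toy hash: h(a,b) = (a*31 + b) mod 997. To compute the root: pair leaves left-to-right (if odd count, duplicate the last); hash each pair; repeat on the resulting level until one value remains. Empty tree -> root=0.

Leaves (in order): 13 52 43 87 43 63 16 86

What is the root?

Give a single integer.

L0: [13, 52, 43, 87, 43, 63, 16, 86]
L1: h(13,52)=(13*31+52)%997=455 h(43,87)=(43*31+87)%997=423 h(43,63)=(43*31+63)%997=399 h(16,86)=(16*31+86)%997=582 -> [455, 423, 399, 582]
L2: h(455,423)=(455*31+423)%997=570 h(399,582)=(399*31+582)%997=987 -> [570, 987]
L3: h(570,987)=(570*31+987)%997=711 -> [711]

Answer: 711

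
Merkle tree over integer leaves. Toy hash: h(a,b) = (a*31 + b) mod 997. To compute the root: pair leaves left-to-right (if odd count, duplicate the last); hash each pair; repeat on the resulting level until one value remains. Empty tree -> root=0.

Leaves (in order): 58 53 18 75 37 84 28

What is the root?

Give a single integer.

L0: [58, 53, 18, 75, 37, 84, 28]
L1: h(58,53)=(58*31+53)%997=854 h(18,75)=(18*31+75)%997=633 h(37,84)=(37*31+84)%997=234 h(28,28)=(28*31+28)%997=896 -> [854, 633, 234, 896]
L2: h(854,633)=(854*31+633)%997=188 h(234,896)=(234*31+896)%997=174 -> [188, 174]
L3: h(188,174)=(188*31+174)%997=20 -> [20]

Answer: 20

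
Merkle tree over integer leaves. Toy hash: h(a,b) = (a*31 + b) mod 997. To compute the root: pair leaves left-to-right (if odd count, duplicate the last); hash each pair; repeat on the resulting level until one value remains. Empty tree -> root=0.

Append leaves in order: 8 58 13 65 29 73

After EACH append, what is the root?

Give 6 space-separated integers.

After append 8 (leaves=[8]):
  L0: [8]
  root=8
After append 58 (leaves=[8, 58]):
  L0: [8, 58]
  L1: h(8,58)=(8*31+58)%997=306 -> [306]
  root=306
After append 13 (leaves=[8, 58, 13]):
  L0: [8, 58, 13]
  L1: h(8,58)=(8*31+58)%997=306 h(13,13)=(13*31+13)%997=416 -> [306, 416]
  L2: h(306,416)=(306*31+416)%997=929 -> [929]
  root=929
After append 65 (leaves=[8, 58, 13, 65]):
  L0: [8, 58, 13, 65]
  L1: h(8,58)=(8*31+58)%997=306 h(13,65)=(13*31+65)%997=468 -> [306, 468]
  L2: h(306,468)=(306*31+468)%997=981 -> [981]
  root=981
After append 29 (leaves=[8, 58, 13, 65, 29]):
  L0: [8, 58, 13, 65, 29]
  L1: h(8,58)=(8*31+58)%997=306 h(13,65)=(13*31+65)%997=468 h(29,29)=(29*31+29)%997=928 -> [306, 468, 928]
  L2: h(306,468)=(306*31+468)%997=981 h(928,928)=(928*31+928)%997=783 -> [981, 783]
  L3: h(981,783)=(981*31+783)%997=287 -> [287]
  root=287
After append 73 (leaves=[8, 58, 13, 65, 29, 73]):
  L0: [8, 58, 13, 65, 29, 73]
  L1: h(8,58)=(8*31+58)%997=306 h(13,65)=(13*31+65)%997=468 h(29,73)=(29*31+73)%997=972 -> [306, 468, 972]
  L2: h(306,468)=(306*31+468)%997=981 h(972,972)=(972*31+972)%997=197 -> [981, 197]
  L3: h(981,197)=(981*31+197)%997=698 -> [698]
  root=698

Answer: 8 306 929 981 287 698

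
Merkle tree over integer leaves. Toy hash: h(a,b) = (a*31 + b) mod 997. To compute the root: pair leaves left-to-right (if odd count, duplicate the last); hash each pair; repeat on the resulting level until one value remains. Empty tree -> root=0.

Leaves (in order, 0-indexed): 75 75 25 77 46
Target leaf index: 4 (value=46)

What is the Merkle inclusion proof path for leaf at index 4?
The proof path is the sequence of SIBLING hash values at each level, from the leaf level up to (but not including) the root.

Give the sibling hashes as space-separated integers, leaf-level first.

L0 (leaves): [75, 75, 25, 77, 46], target index=4
L1: h(75,75)=(75*31+75)%997=406 [pair 0] h(25,77)=(25*31+77)%997=852 [pair 1] h(46,46)=(46*31+46)%997=475 [pair 2] -> [406, 852, 475]
  Sibling for proof at L0: 46
L2: h(406,852)=(406*31+852)%997=477 [pair 0] h(475,475)=(475*31+475)%997=245 [pair 1] -> [477, 245]
  Sibling for proof at L1: 475
L3: h(477,245)=(477*31+245)%997=77 [pair 0] -> [77]
  Sibling for proof at L2: 477
Root: 77
Proof path (sibling hashes from leaf to root): [46, 475, 477]

Answer: 46 475 477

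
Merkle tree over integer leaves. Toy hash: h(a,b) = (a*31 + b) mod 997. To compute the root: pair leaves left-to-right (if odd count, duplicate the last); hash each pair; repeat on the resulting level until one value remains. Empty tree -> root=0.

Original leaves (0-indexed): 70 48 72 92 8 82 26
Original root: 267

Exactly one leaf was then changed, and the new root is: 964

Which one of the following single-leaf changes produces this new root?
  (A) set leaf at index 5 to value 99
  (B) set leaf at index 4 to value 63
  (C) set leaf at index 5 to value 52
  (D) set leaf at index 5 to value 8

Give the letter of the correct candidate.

Original leaves: [70, 48, 72, 92, 8, 82, 26]
Target new root: 964
Try each candidate change and compute the resulting root:
Candidate A: set leaf[5] = 99 -> leaves = [70, 48, 72, 92, 8, 99, 26]
  L0: [70, 48, 72, 92, 8, 99, 26]
  L1: h(70,48)=(70*31+48)%997=224 h(72,92)=(72*31+92)%997=330 h(8,99)=(8*31+99)%997=347 h(26,26)=(26*31+26)%997=832 -> [224, 330, 347, 832]
  L2: h(224,330)=(224*31+330)%997=295 h(347,832)=(347*31+832)%997=622 -> [295, 622]
  L3: h(295,622)=(295*31+622)%997=794 -> [794]
  root = 794 != target 964
Candidate B: set leaf[4] = 63 -> leaves = [70, 48, 72, 92, 63, 82, 26]
  L0: [70, 48, 72, 92, 63, 82, 26]
  L1: h(70,48)=(70*31+48)%997=224 h(72,92)=(72*31+92)%997=330 h(63,82)=(63*31+82)%997=41 h(26,26)=(26*31+26)%997=832 -> [224, 330, 41, 832]
  L2: h(224,330)=(224*31+330)%997=295 h(41,832)=(41*31+832)%997=109 -> [295, 109]
  L3: h(295,109)=(295*31+109)%997=281 -> [281]
  root = 281 != target 964
Candidate C: set leaf[5] = 52 -> leaves = [70, 48, 72, 92, 8, 52, 26]
  L0: [70, 48, 72, 92, 8, 52, 26]
  L1: h(70,48)=(70*31+48)%997=224 h(72,92)=(72*31+92)%997=330 h(8,52)=(8*31+52)%997=300 h(26,26)=(26*31+26)%997=832 -> [224, 330, 300, 832]
  L2: h(224,330)=(224*31+330)%997=295 h(300,832)=(300*31+832)%997=162 -> [295, 162]
  L3: h(295,162)=(295*31+162)%997=334 -> [334]
  root = 334 != target 964
Candidate D: set leaf[5] = 8 -> leaves = [70, 48, 72, 92, 8, 8, 26]
  L0: [70, 48, 72, 92, 8, 8, 26]
  L1: h(70,48)=(70*31+48)%997=224 h(72,92)=(72*31+92)%997=330 h(8,8)=(8*31+8)%997=256 h(26,26)=(26*31+26)%997=832 -> [224, 330, 256, 832]
  L2: h(224,330)=(224*31+330)%997=295 h(256,832)=(256*31+832)%997=792 -> [295, 792]
  L3: h(295,792)=(295*31+792)%997=964 -> [964]
  root = 964 == target 964  ** MATCH **
Candidate D produces the target root.

Answer: D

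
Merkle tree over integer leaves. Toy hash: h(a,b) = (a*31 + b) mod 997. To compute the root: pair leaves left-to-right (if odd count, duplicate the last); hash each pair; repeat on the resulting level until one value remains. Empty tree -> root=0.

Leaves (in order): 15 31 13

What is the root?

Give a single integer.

L0: [15, 31, 13]
L1: h(15,31)=(15*31+31)%997=496 h(13,13)=(13*31+13)%997=416 -> [496, 416]
L2: h(496,416)=(496*31+416)%997=837 -> [837]

Answer: 837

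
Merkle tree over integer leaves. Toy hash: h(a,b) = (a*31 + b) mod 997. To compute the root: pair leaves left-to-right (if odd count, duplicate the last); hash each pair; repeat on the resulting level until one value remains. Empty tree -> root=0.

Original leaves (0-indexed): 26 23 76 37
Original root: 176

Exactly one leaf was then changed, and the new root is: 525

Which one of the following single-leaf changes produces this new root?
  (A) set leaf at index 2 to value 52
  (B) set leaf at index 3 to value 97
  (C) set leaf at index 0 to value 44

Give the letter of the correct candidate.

Original leaves: [26, 23, 76, 37]
Target new root: 525
Try each candidate change and compute the resulting root:
Candidate A: set leaf[2] = 52 -> leaves = [26, 23, 52, 37]
  L0: [26, 23, 52, 37]
  L1: h(26,23)=(26*31+23)%997=829 h(52,37)=(52*31+37)%997=652 -> [829, 652]
  L2: h(829,652)=(829*31+652)%997=429 -> [429]
  root = 429 != target 525
Candidate B: set leaf[3] = 97 -> leaves = [26, 23, 76, 97]
  L0: [26, 23, 76, 97]
  L1: h(26,23)=(26*31+23)%997=829 h(76,97)=(76*31+97)%997=459 -> [829, 459]
  L2: h(829,459)=(829*31+459)%997=236 -> [236]
  root = 236 != target 525
Candidate C: set leaf[0] = 44 -> leaves = [44, 23, 76, 37]
  L0: [44, 23, 76, 37]
  L1: h(44,23)=(44*31+23)%997=390 h(76,37)=(76*31+37)%997=399 -> [390, 399]
  L2: h(390,399)=(390*31+399)%997=525 -> [525]
  root = 525 == target 525  ** MATCH **
Candidate C produces the target root.

Answer: C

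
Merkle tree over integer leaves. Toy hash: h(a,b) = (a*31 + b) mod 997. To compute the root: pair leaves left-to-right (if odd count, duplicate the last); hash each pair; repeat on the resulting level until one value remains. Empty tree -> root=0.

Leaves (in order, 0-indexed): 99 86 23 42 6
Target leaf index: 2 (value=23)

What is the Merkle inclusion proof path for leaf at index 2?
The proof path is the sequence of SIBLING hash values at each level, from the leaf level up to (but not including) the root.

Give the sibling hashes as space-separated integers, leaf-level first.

L0 (leaves): [99, 86, 23, 42, 6], target index=2
L1: h(99,86)=(99*31+86)%997=164 [pair 0] h(23,42)=(23*31+42)%997=755 [pair 1] h(6,6)=(6*31+6)%997=192 [pair 2] -> [164, 755, 192]
  Sibling for proof at L0: 42
L2: h(164,755)=(164*31+755)%997=854 [pair 0] h(192,192)=(192*31+192)%997=162 [pair 1] -> [854, 162]
  Sibling for proof at L1: 164
L3: h(854,162)=(854*31+162)%997=714 [pair 0] -> [714]
  Sibling for proof at L2: 162
Root: 714
Proof path (sibling hashes from leaf to root): [42, 164, 162]

Answer: 42 164 162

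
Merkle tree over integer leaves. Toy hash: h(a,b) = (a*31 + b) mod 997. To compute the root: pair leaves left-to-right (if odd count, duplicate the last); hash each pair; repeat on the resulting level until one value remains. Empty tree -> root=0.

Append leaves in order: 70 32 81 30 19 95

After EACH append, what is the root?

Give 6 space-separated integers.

After append 70 (leaves=[70]):
  L0: [70]
  root=70
After append 32 (leaves=[70, 32]):
  L0: [70, 32]
  L1: h(70,32)=(70*31+32)%997=208 -> [208]
  root=208
After append 81 (leaves=[70, 32, 81]):
  L0: [70, 32, 81]
  L1: h(70,32)=(70*31+32)%997=208 h(81,81)=(81*31+81)%997=598 -> [208, 598]
  L2: h(208,598)=(208*31+598)%997=67 -> [67]
  root=67
After append 30 (leaves=[70, 32, 81, 30]):
  L0: [70, 32, 81, 30]
  L1: h(70,32)=(70*31+32)%997=208 h(81,30)=(81*31+30)%997=547 -> [208, 547]
  L2: h(208,547)=(208*31+547)%997=16 -> [16]
  root=16
After append 19 (leaves=[70, 32, 81, 30, 19]):
  L0: [70, 32, 81, 30, 19]
  L1: h(70,32)=(70*31+32)%997=208 h(81,30)=(81*31+30)%997=547 h(19,19)=(19*31+19)%997=608 -> [208, 547, 608]
  L2: h(208,547)=(208*31+547)%997=16 h(608,608)=(608*31+608)%997=513 -> [16, 513]
  L3: h(16,513)=(16*31+513)%997=12 -> [12]
  root=12
After append 95 (leaves=[70, 32, 81, 30, 19, 95]):
  L0: [70, 32, 81, 30, 19, 95]
  L1: h(70,32)=(70*31+32)%997=208 h(81,30)=(81*31+30)%997=547 h(19,95)=(19*31+95)%997=684 -> [208, 547, 684]
  L2: h(208,547)=(208*31+547)%997=16 h(684,684)=(684*31+684)%997=951 -> [16, 951]
  L3: h(16,951)=(16*31+951)%997=450 -> [450]
  root=450

Answer: 70 208 67 16 12 450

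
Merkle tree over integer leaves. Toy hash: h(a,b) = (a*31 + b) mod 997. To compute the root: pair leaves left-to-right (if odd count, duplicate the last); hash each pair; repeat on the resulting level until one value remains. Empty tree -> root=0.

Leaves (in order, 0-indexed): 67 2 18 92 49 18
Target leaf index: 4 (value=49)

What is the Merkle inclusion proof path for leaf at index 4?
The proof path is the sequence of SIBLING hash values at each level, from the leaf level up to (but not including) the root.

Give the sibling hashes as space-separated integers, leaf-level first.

Answer: 18 540 294

Derivation:
L0 (leaves): [67, 2, 18, 92, 49, 18], target index=4
L1: h(67,2)=(67*31+2)%997=85 [pair 0] h(18,92)=(18*31+92)%997=650 [pair 1] h(49,18)=(49*31+18)%997=540 [pair 2] -> [85, 650, 540]
  Sibling for proof at L0: 18
L2: h(85,650)=(85*31+650)%997=294 [pair 0] h(540,540)=(540*31+540)%997=331 [pair 1] -> [294, 331]
  Sibling for proof at L1: 540
L3: h(294,331)=(294*31+331)%997=472 [pair 0] -> [472]
  Sibling for proof at L2: 294
Root: 472
Proof path (sibling hashes from leaf to root): [18, 540, 294]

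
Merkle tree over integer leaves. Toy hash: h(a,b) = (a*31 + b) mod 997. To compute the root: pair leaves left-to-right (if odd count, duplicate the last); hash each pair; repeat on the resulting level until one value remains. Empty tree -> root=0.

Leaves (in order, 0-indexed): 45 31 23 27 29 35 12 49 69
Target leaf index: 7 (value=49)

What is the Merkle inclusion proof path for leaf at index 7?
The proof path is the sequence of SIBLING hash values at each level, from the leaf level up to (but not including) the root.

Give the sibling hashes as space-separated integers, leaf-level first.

L0 (leaves): [45, 31, 23, 27, 29, 35, 12, 49, 69], target index=7
L1: h(45,31)=(45*31+31)%997=429 [pair 0] h(23,27)=(23*31+27)%997=740 [pair 1] h(29,35)=(29*31+35)%997=934 [pair 2] h(12,49)=(12*31+49)%997=421 [pair 3] h(69,69)=(69*31+69)%997=214 [pair 4] -> [429, 740, 934, 421, 214]
  Sibling for proof at L0: 12
L2: h(429,740)=(429*31+740)%997=81 [pair 0] h(934,421)=(934*31+421)%997=462 [pair 1] h(214,214)=(214*31+214)%997=866 [pair 2] -> [81, 462, 866]
  Sibling for proof at L1: 934
L3: h(81,462)=(81*31+462)%997=979 [pair 0] h(866,866)=(866*31+866)%997=793 [pair 1] -> [979, 793]
  Sibling for proof at L2: 81
L4: h(979,793)=(979*31+793)%997=235 [pair 0] -> [235]
  Sibling for proof at L3: 793
Root: 235
Proof path (sibling hashes from leaf to root): [12, 934, 81, 793]

Answer: 12 934 81 793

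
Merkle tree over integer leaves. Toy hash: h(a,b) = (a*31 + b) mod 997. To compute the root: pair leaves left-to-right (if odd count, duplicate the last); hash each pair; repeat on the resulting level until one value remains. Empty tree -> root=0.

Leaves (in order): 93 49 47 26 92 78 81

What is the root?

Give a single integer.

Answer: 942

Derivation:
L0: [93, 49, 47, 26, 92, 78, 81]
L1: h(93,49)=(93*31+49)%997=938 h(47,26)=(47*31+26)%997=486 h(92,78)=(92*31+78)%997=936 h(81,81)=(81*31+81)%997=598 -> [938, 486, 936, 598]
L2: h(938,486)=(938*31+486)%997=651 h(936,598)=(936*31+598)%997=701 -> [651, 701]
L3: h(651,701)=(651*31+701)%997=942 -> [942]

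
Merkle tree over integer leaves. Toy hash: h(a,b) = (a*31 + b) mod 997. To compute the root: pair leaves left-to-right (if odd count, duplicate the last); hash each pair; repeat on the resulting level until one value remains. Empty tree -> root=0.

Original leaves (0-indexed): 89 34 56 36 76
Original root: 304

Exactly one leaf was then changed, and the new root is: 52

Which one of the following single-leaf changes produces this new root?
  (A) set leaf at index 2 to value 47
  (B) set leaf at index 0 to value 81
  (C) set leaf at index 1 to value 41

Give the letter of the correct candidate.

Answer: C

Derivation:
Original leaves: [89, 34, 56, 36, 76]
Target new root: 52
Try each candidate change and compute the resulting root:
Candidate A: set leaf[2] = 47 -> leaves = [89, 34, 47, 36, 76]
  L0: [89, 34, 47, 36, 76]
  L1: h(89,34)=(89*31+34)%997=799 h(47,36)=(47*31+36)%997=496 h(76,76)=(76*31+76)%997=438 -> [799, 496, 438]
  L2: h(799,496)=(799*31+496)%997=340 h(438,438)=(438*31+438)%997=58 -> [340, 58]
  L3: h(340,58)=(340*31+58)%997=628 -> [628]
  root = 628 != target 52
Candidate B: set leaf[0] = 81 -> leaves = [81, 34, 56, 36, 76]
  L0: [81, 34, 56, 36, 76]
  L1: h(81,34)=(81*31+34)%997=551 h(56,36)=(56*31+36)%997=775 h(76,76)=(76*31+76)%997=438 -> [551, 775, 438]
  L2: h(551,775)=(551*31+775)%997=907 h(438,438)=(438*31+438)%997=58 -> [907, 58]
  L3: h(907,58)=(907*31+58)%997=259 -> [259]
  root = 259 != target 52
Candidate C: set leaf[1] = 41 -> leaves = [89, 41, 56, 36, 76]
  L0: [89, 41, 56, 36, 76]
  L1: h(89,41)=(89*31+41)%997=806 h(56,36)=(56*31+36)%997=775 h(76,76)=(76*31+76)%997=438 -> [806, 775, 438]
  L2: h(806,775)=(806*31+775)%997=836 h(438,438)=(438*31+438)%997=58 -> [836, 58]
  L3: h(836,58)=(836*31+58)%997=52 -> [52]
  root = 52 == target 52  ** MATCH **
Candidate C produces the target root.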